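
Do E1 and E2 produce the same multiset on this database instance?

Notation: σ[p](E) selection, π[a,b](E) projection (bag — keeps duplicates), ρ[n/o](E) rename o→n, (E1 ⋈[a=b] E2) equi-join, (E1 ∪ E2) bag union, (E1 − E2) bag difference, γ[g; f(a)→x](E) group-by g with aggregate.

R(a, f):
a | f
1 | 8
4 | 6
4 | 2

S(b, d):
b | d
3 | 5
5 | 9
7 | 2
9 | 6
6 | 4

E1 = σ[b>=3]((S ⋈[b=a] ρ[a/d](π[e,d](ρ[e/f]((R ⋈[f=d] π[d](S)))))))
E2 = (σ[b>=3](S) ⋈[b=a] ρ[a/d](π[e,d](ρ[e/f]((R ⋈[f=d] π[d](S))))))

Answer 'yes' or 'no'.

E1 per-node cardinality:
  S → 5
  R → 3
  S → 5
  π[d](S) → 5
  (R ⋈[f=d] π[d](S)) → 2
  ρ[e/f]((R ⋈[f=d] π[d](S))) → 2
  π[e,d](ρ[e/f]((R ⋈[f=d] π[d](S)))) → 2
  ρ[a/d](π[e,d](ρ[e/f]((R ⋈[f=d] π[d](S))))) → 2
  (S ⋈[b=a] ρ[a/d](π[e,d](ρ[e/f]((R ⋈[f=d] π[d](S)))))) → 1
  σ[b>=3]((S ⋈[b=a] ρ[a/d](π[e,d](ρ[e/f]((R ⋈[f=d] π[d](S))))))) → 1
E2 per-node cardinality:
  S → 5
  σ[b>=3](S) → 5
  R → 3
  S → 5
  π[d](S) → 5
  (R ⋈[f=d] π[d](S)) → 2
  ρ[e/f]((R ⋈[f=d] π[d](S))) → 2
  π[e,d](ρ[e/f]((R ⋈[f=d] π[d](S)))) → 2
  ρ[a/d](π[e,d](ρ[e/f]((R ⋈[f=d] π[d](S))))) → 2
  (σ[b>=3](S) ⋈[b=a] ρ[a/d](π[e,d](ρ[e/f]((R ⋈[f=d] π[d](S)))))) → 1

E1 and E2 produce the same multiset:
b | d | e | a
6 | 4 | 6 | 6

yes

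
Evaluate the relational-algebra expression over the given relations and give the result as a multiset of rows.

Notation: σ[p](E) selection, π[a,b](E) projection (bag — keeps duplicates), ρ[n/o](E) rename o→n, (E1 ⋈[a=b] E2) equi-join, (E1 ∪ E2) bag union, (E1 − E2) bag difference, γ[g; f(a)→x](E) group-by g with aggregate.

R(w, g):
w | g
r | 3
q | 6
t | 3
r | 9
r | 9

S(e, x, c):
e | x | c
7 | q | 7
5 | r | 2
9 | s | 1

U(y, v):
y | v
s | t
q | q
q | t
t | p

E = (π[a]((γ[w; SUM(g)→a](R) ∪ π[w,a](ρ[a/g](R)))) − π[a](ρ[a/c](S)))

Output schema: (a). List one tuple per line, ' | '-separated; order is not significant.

Stepwise |·|:
  R → 5
  γ[w; SUM(g)→a](R) → 3
  R → 5
  ρ[a/g](R) → 5
  π[w,a](ρ[a/g](R)) → 5
  (γ[w; SUM(g)→a](R) ∪ π[w,a](ρ[a/g](R))) → 8
  π[a]((γ[w; SUM(g)→a](R) ∪ π[w,a](ρ[a/g](R)))) → 8
  S → 3
  ρ[a/c](S) → 3
  π[a](ρ[a/c](S)) → 3
  (π[a]((γ[w; SUM(g)→a](R) ∪ π[w,a](ρ[a/g](R)))) − π[a](ρ[a/c](S))) → 8

== RESULT ==
a
3
3
3
6
6
9
9
21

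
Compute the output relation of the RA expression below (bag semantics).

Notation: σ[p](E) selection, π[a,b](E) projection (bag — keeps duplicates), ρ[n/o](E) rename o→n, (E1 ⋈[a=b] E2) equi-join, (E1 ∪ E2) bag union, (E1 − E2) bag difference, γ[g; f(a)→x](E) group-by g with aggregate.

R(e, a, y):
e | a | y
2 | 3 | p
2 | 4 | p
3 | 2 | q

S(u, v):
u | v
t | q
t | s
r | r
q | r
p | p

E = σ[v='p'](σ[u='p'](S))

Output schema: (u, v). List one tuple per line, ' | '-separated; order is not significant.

Per-node cardinality:
  S → 5
  σ[u='p'](S) → 1
  σ[v='p'](σ[u='p'](S)) → 1

== RESULT ==
u | v
p | p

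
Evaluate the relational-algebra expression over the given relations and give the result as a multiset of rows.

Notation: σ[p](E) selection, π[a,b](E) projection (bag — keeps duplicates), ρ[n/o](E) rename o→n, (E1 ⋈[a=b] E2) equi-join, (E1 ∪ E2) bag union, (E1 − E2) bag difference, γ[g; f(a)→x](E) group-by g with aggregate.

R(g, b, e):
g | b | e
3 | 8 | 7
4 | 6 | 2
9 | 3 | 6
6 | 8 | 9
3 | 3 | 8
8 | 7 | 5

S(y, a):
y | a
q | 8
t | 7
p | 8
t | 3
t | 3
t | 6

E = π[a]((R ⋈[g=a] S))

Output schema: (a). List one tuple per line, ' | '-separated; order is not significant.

Subexpression sizes:
  R → 6
  S → 6
  (R ⋈[g=a] S) → 7
  π[a]((R ⋈[g=a] S)) → 7

== RESULT ==
a
3
3
3
3
6
8
8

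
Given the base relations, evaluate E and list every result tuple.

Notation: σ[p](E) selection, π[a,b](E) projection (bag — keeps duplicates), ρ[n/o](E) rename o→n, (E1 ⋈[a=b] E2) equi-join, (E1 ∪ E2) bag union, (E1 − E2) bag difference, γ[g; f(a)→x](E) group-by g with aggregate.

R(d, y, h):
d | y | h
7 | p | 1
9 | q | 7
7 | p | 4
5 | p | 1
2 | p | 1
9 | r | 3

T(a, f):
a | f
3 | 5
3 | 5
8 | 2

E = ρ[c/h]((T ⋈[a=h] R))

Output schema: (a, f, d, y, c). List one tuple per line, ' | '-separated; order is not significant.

Row counts bottom-up:
  T → 3
  R → 6
  (T ⋈[a=h] R) → 2
  ρ[c/h]((T ⋈[a=h] R)) → 2

== RESULT ==
a | f | d | y | c
3 | 5 | 9 | r | 3
3 | 5 | 9 | r | 3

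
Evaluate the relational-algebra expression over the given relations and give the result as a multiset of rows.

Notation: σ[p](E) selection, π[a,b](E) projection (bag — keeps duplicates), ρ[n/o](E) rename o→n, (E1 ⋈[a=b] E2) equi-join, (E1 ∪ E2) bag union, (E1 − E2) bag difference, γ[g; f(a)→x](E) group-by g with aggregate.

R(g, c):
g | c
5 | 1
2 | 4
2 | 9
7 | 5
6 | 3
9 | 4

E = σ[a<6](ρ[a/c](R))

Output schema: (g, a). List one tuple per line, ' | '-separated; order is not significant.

Subexpression sizes:
  R → 6
  ρ[a/c](R) → 6
  σ[a<6](ρ[a/c](R)) → 5

== RESULT ==
g | a
2 | 4
5 | 1
6 | 3
7 | 5
9 | 4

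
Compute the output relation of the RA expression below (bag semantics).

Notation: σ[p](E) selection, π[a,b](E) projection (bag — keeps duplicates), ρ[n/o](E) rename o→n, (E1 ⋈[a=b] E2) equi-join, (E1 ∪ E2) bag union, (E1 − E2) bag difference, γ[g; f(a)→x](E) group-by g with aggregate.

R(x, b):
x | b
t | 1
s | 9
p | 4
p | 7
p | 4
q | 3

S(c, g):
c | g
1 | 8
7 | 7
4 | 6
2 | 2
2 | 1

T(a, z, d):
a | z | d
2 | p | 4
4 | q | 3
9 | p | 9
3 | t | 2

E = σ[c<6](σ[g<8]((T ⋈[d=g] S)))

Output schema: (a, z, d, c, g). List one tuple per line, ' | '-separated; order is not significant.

Per-node cardinality:
  T → 4
  S → 5
  (T ⋈[d=g] S) → 1
  σ[g<8]((T ⋈[d=g] S)) → 1
  σ[c<6](σ[g<8]((T ⋈[d=g] S))) → 1

== RESULT ==
a | z | d | c | g
3 | t | 2 | 2 | 2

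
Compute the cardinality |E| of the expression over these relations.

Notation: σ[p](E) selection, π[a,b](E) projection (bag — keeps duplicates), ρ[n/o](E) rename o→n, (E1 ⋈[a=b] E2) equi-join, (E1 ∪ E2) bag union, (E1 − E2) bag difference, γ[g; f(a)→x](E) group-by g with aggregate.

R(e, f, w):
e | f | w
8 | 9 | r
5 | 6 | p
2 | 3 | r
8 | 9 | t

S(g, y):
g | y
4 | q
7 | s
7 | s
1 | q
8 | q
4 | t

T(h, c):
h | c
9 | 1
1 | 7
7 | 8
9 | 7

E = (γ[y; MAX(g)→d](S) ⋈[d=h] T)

Stepwise |·|:
  S → 6
  γ[y; MAX(g)→d](S) → 3
  T → 4
  (γ[y; MAX(g)→d](S) ⋈[d=h] T) → 1

|E| = 1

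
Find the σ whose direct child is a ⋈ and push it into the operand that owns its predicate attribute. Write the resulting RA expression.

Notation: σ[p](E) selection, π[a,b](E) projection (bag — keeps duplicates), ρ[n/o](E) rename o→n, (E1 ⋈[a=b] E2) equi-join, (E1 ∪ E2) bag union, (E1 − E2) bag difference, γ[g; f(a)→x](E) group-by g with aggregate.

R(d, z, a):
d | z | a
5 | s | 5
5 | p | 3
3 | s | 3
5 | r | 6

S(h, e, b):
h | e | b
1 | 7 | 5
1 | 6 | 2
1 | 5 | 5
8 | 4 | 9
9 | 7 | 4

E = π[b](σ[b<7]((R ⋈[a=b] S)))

σ filters on b, owned by the right side.
E' = π[b]((R ⋈[a=b] σ[b<7](S)))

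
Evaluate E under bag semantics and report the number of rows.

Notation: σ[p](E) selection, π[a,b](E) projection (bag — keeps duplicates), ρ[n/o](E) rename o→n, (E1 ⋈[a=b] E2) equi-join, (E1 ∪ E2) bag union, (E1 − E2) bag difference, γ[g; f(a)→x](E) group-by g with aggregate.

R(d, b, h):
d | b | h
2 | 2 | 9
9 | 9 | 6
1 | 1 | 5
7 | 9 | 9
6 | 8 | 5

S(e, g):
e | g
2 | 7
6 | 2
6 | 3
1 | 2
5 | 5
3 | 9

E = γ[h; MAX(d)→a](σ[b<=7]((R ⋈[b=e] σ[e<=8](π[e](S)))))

Subexpression sizes:
  R → 5
  S → 6
  π[e](S) → 6
  σ[e<=8](π[e](S)) → 6
  (R ⋈[b=e] σ[e<=8](π[e](S))) → 2
  σ[b<=7]((R ⋈[b=e] σ[e<=8](π[e](S)))) → 2
  γ[h; MAX(d)→a](σ[b<=7]((R ⋈[b=e] σ[e<=8](π[e](S))))) → 2

|E| = 2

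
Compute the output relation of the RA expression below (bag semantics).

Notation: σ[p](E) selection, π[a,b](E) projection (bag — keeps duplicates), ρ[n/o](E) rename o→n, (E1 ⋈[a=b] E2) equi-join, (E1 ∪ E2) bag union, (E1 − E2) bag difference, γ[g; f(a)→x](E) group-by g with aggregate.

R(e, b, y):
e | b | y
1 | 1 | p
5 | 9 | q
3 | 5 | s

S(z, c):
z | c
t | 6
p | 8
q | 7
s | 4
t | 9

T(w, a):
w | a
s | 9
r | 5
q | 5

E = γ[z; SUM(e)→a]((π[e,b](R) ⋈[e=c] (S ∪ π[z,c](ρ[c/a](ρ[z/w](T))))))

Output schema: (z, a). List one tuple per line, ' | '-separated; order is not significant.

Subexpression sizes:
  R → 3
  π[e,b](R) → 3
  S → 5
  T → 3
  ρ[z/w](T) → 3
  ρ[c/a](ρ[z/w](T)) → 3
  π[z,c](ρ[c/a](ρ[z/w](T))) → 3
  (S ∪ π[z,c](ρ[c/a](ρ[z/w](T)))) → 8
  (π[e,b](R) ⋈[e=c] (S ∪ π[z,c](ρ[c/a](ρ[z/w](T))))) → 2
  γ[z; SUM(e)→a]((π[e,b](R) ⋈[e=c] (S ∪ π[z,c](ρ[c/a](ρ[z/w](T)))))) → 2

== RESULT ==
z | a
q | 5
r | 5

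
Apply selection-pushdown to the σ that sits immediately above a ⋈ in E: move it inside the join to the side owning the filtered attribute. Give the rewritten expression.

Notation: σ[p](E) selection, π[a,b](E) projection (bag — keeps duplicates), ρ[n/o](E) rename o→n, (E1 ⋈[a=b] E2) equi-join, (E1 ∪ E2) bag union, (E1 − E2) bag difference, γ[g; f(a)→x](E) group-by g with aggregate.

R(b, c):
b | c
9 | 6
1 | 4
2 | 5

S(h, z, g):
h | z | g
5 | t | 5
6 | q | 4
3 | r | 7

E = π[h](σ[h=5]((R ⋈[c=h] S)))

σ filters on h, owned by the right side.
E' = π[h]((R ⋈[c=h] σ[h=5](S)))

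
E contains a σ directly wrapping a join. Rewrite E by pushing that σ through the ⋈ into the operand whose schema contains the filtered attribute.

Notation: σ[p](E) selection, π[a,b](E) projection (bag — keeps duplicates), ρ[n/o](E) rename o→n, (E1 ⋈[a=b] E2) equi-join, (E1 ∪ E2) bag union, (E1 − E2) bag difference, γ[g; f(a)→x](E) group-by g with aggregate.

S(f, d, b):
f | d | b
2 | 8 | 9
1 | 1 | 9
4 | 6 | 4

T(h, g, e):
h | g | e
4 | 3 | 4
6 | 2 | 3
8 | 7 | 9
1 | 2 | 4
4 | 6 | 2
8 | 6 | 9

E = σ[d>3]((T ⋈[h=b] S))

σ filters on d, owned by the right side.
E' = (T ⋈[h=b] σ[d>3](S))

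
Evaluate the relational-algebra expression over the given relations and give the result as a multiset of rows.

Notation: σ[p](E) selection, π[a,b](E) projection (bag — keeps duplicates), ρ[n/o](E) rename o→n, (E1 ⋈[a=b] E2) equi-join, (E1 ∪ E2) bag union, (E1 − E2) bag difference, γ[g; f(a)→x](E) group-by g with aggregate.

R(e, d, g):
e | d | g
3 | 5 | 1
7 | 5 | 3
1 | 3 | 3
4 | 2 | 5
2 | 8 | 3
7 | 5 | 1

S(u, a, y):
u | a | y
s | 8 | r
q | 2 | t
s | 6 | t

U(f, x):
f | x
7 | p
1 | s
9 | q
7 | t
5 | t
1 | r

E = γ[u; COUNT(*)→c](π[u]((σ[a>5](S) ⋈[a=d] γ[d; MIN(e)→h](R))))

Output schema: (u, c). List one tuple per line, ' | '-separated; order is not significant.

Subexpression sizes:
  S → 3
  σ[a>5](S) → 2
  R → 6
  γ[d; MIN(e)→h](R) → 4
  (σ[a>5](S) ⋈[a=d] γ[d; MIN(e)→h](R)) → 1
  π[u]((σ[a>5](S) ⋈[a=d] γ[d; MIN(e)→h](R))) → 1
  γ[u; COUNT(*)→c](π[u]((σ[a>5](S) ⋈[a=d] γ[d; MIN(e)→h](R)))) → 1

== RESULT ==
u | c
s | 1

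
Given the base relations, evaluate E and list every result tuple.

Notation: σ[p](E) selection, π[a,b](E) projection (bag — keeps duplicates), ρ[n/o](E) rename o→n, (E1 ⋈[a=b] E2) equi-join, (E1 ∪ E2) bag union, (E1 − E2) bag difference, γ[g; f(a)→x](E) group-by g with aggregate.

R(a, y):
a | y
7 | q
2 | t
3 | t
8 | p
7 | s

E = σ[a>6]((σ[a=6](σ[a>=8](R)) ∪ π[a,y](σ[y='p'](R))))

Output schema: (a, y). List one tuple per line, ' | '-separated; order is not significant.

Subexpression sizes:
  R → 5
  σ[a>=8](R) → 1
  σ[a=6](σ[a>=8](R)) → 0
  R → 5
  σ[y='p'](R) → 1
  π[a,y](σ[y='p'](R)) → 1
  (σ[a=6](σ[a>=8](R)) ∪ π[a,y](σ[y='p'](R))) → 1
  σ[a>6]((σ[a=6](σ[a>=8](R)) ∪ π[a,y](σ[y='p'](R)))) → 1

== RESULT ==
a | y
8 | p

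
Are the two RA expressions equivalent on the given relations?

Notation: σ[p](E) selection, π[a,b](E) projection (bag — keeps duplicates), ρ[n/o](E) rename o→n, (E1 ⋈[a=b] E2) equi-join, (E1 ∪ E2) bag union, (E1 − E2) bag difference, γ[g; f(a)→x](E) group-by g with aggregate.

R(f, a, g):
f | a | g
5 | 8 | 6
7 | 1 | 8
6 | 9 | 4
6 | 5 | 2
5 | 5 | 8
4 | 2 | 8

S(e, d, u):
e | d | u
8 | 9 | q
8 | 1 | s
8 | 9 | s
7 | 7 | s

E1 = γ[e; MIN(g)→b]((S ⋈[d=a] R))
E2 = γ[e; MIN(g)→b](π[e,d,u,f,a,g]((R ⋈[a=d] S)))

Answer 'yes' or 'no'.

E1 per-node cardinality:
  S → 4
  R → 6
  (S ⋈[d=a] R) → 3
  γ[e; MIN(g)→b]((S ⋈[d=a] R)) → 1
E2 per-node cardinality:
  R → 6
  S → 4
  (R ⋈[a=d] S) → 3
  π[e,d,u,f,a,g]((R ⋈[a=d] S)) → 3
  γ[e; MIN(g)→b](π[e,d,u,f,a,g]((R ⋈[a=d] S))) → 1

E1 and E2 produce the same multiset:
e | b
8 | 4

yes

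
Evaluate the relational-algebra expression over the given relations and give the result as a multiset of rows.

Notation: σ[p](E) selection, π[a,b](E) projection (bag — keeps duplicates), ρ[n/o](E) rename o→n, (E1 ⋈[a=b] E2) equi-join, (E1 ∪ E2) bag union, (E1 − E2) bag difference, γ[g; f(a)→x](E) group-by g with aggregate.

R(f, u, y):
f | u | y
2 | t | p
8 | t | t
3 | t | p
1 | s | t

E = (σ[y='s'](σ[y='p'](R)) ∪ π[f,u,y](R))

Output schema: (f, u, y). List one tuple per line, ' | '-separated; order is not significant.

Row counts bottom-up:
  R → 4
  σ[y='p'](R) → 2
  σ[y='s'](σ[y='p'](R)) → 0
  R → 4
  π[f,u,y](R) → 4
  (σ[y='s'](σ[y='p'](R)) ∪ π[f,u,y](R)) → 4

== RESULT ==
f | u | y
1 | s | t
2 | t | p
3 | t | p
8 | t | t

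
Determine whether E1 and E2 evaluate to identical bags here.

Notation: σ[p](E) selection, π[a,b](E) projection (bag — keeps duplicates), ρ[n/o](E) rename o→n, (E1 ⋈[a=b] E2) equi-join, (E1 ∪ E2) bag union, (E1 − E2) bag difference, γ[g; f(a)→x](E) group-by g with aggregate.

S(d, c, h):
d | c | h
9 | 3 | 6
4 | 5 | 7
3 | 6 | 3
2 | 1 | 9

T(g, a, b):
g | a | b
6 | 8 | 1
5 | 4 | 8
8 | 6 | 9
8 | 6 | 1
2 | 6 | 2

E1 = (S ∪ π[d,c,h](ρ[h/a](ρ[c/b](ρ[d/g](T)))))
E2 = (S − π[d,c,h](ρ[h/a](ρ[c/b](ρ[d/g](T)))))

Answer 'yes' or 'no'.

E1 subexpression sizes:
  S → 4
  T → 5
  ρ[d/g](T) → 5
  ρ[c/b](ρ[d/g](T)) → 5
  ρ[h/a](ρ[c/b](ρ[d/g](T))) → 5
  π[d,c,h](ρ[h/a](ρ[c/b](ρ[d/g](T)))) → 5
  (S ∪ π[d,c,h](ρ[h/a](ρ[c/b](ρ[d/g](T))))) → 9
E2 subexpression sizes:
  S → 4
  T → 5
  ρ[d/g](T) → 5
  ρ[c/b](ρ[d/g](T)) → 5
  ρ[h/a](ρ[c/b](ρ[d/g](T))) → 5
  π[d,c,h](ρ[h/a](ρ[c/b](ρ[d/g](T)))) → 5
  (S − π[d,c,h](ρ[h/a](ρ[c/b](ρ[d/g](T))))) → 4

E1 result:
d | c | h
2 | 1 | 9
2 | 2 | 6
3 | 6 | 3
4 | 5 | 7
5 | 8 | 4
6 | 1 | 8
8 | 1 | 6
8 | 9 | 6
9 | 3 | 6
E2 result:
d | c | h
2 | 1 | 9
3 | 6 | 3
4 | 5 | 7
9 | 3 | 6
Witness: (8, 1, 6) appears 1× in E1 but 0× in E2.

no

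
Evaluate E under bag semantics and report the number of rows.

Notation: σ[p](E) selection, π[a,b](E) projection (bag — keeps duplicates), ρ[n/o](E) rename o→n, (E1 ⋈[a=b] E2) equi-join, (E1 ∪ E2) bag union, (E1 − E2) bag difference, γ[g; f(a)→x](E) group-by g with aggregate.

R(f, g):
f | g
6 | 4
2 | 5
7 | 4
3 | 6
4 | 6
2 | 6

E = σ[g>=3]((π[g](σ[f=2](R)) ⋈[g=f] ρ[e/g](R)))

Row counts bottom-up:
  R → 6
  σ[f=2](R) → 2
  π[g](σ[f=2](R)) → 2
  R → 6
  ρ[e/g](R) → 6
  (π[g](σ[f=2](R)) ⋈[g=f] ρ[e/g](R)) → 1
  σ[g>=3]((π[g](σ[f=2](R)) ⋈[g=f] ρ[e/g](R))) → 1

|E| = 1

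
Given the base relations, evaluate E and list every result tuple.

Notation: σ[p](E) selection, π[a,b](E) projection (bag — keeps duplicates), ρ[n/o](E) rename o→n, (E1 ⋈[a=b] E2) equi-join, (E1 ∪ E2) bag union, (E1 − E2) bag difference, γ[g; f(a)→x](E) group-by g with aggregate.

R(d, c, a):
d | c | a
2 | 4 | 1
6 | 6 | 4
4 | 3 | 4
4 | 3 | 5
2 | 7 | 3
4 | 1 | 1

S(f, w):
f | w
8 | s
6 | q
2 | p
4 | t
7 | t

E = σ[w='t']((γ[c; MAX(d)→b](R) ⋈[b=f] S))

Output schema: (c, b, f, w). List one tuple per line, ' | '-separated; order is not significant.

Subexpression sizes:
  R → 6
  γ[c; MAX(d)→b](R) → 5
  S → 5
  (γ[c; MAX(d)→b](R) ⋈[b=f] S) → 5
  σ[w='t']((γ[c; MAX(d)→b](R) ⋈[b=f] S)) → 2

== RESULT ==
c | b | f | w
1 | 4 | 4 | t
3 | 4 | 4 | t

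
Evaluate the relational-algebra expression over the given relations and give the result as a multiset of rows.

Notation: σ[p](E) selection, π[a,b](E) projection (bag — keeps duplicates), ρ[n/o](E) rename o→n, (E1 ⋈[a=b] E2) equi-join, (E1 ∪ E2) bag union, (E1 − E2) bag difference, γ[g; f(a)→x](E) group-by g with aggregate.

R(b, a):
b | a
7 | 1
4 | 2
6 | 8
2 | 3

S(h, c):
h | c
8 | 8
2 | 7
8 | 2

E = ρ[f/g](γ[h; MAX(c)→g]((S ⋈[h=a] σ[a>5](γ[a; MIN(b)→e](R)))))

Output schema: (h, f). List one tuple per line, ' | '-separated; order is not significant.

Row counts bottom-up:
  S → 3
  R → 4
  γ[a; MIN(b)→e](R) → 4
  σ[a>5](γ[a; MIN(b)→e](R)) → 1
  (S ⋈[h=a] σ[a>5](γ[a; MIN(b)→e](R))) → 2
  γ[h; MAX(c)→g]((S ⋈[h=a] σ[a>5](γ[a; MIN(b)→e](R)))) → 1
  ρ[f/g](γ[h; MAX(c)→g]((S ⋈[h=a] σ[a>5](γ[a; MIN(b)→e](R))))) → 1

== RESULT ==
h | f
8 | 8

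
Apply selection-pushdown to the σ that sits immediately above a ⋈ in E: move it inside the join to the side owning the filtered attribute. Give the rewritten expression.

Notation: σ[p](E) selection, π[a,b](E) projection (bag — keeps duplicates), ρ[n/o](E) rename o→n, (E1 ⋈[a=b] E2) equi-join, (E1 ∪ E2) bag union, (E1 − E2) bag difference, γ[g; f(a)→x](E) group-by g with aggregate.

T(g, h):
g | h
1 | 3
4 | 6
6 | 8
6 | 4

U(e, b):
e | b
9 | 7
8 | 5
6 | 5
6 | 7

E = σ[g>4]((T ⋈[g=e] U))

σ filters on g, owned by the left side.
E' = (σ[g>4](T) ⋈[g=e] U)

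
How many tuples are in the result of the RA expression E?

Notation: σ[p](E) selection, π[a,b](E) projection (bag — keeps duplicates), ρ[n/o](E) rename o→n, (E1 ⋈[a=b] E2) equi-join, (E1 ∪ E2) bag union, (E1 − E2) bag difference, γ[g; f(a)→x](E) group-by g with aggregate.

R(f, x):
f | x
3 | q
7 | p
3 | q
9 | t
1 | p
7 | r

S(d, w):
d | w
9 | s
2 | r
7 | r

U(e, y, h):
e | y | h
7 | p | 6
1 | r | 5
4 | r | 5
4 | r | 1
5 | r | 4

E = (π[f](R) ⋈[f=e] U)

Stepwise |·|:
  R → 6
  π[f](R) → 6
  U → 5
  (π[f](R) ⋈[f=e] U) → 3

|E| = 3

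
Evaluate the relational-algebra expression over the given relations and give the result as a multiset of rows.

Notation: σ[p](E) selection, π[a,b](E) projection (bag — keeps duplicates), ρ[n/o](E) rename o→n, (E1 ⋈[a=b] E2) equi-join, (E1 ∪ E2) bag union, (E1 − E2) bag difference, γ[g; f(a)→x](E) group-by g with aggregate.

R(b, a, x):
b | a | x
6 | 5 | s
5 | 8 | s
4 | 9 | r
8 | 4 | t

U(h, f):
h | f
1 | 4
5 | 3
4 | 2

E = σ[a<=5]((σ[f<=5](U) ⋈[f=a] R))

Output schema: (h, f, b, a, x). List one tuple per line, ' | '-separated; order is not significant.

Per-node cardinality:
  U → 3
  σ[f<=5](U) → 3
  R → 4
  (σ[f<=5](U) ⋈[f=a] R) → 1
  σ[a<=5]((σ[f<=5](U) ⋈[f=a] R)) → 1

== RESULT ==
h | f | b | a | x
1 | 4 | 8 | 4 | t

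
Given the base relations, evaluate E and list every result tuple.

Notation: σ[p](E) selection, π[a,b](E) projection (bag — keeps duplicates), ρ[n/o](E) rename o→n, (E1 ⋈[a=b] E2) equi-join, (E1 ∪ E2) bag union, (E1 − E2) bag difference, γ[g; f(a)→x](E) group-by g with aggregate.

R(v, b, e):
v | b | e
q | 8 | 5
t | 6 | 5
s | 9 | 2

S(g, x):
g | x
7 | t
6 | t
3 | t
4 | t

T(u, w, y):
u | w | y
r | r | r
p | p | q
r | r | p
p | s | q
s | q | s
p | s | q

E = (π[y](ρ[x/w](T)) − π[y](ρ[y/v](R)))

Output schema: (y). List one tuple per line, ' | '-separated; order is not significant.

Subexpression sizes:
  T → 6
  ρ[x/w](T) → 6
  π[y](ρ[x/w](T)) → 6
  R → 3
  ρ[y/v](R) → 3
  π[y](ρ[y/v](R)) → 3
  (π[y](ρ[x/w](T)) − π[y](ρ[y/v](R))) → 4

== RESULT ==
y
p
q
q
r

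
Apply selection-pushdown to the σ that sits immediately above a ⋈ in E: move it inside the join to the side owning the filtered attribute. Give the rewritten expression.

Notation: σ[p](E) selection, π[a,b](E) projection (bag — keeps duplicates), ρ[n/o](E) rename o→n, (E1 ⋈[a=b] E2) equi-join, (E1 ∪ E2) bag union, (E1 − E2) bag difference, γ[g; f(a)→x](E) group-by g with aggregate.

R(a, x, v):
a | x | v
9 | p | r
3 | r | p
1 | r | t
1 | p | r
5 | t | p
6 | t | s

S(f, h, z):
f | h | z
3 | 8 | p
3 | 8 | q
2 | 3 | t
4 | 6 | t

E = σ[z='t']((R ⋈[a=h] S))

σ filters on z, owned by the right side.
E' = (R ⋈[a=h] σ[z='t'](S))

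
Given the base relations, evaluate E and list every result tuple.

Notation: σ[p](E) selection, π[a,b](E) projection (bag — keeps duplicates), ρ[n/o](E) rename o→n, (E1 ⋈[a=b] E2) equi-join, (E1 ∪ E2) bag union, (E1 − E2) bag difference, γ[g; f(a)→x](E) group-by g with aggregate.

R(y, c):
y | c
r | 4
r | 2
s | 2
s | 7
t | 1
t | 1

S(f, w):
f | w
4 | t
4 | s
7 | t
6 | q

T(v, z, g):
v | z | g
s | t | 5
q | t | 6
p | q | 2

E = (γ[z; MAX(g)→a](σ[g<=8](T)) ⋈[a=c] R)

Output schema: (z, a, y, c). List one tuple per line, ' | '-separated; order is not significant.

Per-node cardinality:
  T → 3
  σ[g<=8](T) → 3
  γ[z; MAX(g)→a](σ[g<=8](T)) → 2
  R → 6
  (γ[z; MAX(g)→a](σ[g<=8](T)) ⋈[a=c] R) → 2

== RESULT ==
z | a | y | c
q | 2 | r | 2
q | 2 | s | 2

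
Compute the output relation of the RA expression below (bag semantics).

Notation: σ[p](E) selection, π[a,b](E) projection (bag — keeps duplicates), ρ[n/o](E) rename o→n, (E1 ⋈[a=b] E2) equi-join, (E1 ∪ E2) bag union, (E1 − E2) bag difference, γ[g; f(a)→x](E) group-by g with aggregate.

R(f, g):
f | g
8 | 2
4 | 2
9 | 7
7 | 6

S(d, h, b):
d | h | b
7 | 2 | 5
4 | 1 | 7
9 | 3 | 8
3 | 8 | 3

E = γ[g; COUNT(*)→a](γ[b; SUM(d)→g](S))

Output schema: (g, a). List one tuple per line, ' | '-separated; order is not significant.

Subexpression sizes:
  S → 4
  γ[b; SUM(d)→g](S) → 4
  γ[g; COUNT(*)→a](γ[b; SUM(d)→g](S)) → 4

== RESULT ==
g | a
3 | 1
4 | 1
7 | 1
9 | 1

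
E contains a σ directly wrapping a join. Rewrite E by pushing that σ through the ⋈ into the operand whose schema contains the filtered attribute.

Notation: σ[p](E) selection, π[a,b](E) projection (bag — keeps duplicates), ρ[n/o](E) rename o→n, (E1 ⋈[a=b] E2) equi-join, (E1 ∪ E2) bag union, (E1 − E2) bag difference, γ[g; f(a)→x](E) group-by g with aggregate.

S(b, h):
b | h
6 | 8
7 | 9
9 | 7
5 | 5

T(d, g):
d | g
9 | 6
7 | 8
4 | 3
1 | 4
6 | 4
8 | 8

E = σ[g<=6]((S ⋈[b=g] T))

σ filters on g, owned by the right side.
E' = (S ⋈[b=g] σ[g<=6](T))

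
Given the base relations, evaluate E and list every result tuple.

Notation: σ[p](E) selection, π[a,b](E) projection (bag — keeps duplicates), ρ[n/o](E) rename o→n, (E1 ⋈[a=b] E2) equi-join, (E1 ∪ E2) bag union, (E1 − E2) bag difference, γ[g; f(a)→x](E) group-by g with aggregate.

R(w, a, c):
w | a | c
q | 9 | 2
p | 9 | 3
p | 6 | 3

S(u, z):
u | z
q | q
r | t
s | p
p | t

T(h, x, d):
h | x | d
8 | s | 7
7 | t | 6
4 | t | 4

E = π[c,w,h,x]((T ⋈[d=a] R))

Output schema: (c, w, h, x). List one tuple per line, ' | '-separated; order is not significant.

Per-node cardinality:
  T → 3
  R → 3
  (T ⋈[d=a] R) → 1
  π[c,w,h,x]((T ⋈[d=a] R)) → 1

== RESULT ==
c | w | h | x
3 | p | 7 | t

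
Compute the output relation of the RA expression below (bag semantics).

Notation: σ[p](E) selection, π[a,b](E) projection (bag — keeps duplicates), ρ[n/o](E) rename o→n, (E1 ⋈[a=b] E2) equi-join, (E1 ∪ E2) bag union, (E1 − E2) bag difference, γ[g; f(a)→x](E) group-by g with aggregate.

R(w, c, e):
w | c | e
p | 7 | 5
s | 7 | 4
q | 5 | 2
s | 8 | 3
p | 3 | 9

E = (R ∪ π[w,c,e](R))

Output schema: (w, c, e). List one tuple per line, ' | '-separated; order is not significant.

Row counts bottom-up:
  R → 5
  R → 5
  π[w,c,e](R) → 5
  (R ∪ π[w,c,e](R)) → 10

== RESULT ==
w | c | e
p | 3 | 9
p | 3 | 9
p | 7 | 5
p | 7 | 5
q | 5 | 2
q | 5 | 2
s | 7 | 4
s | 7 | 4
s | 8 | 3
s | 8 | 3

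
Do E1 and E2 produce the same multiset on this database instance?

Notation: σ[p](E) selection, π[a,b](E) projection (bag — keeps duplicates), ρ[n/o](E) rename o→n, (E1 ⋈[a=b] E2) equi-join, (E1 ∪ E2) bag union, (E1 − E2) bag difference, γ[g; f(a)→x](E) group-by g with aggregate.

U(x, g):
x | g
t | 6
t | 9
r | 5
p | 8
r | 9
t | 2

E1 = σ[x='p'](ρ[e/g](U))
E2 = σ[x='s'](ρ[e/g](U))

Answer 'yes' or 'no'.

E1 per-node cardinality:
  U → 6
  ρ[e/g](U) → 6
  σ[x='p'](ρ[e/g](U)) → 1
E2 per-node cardinality:
  U → 6
  ρ[e/g](U) → 6
  σ[x='s'](ρ[e/g](U)) → 0

E1 result:
x | e
p | 8
E2 result:
x | e
(0 rows)
Witness: ('p', 8) appears 1× in E1 but 0× in E2.

no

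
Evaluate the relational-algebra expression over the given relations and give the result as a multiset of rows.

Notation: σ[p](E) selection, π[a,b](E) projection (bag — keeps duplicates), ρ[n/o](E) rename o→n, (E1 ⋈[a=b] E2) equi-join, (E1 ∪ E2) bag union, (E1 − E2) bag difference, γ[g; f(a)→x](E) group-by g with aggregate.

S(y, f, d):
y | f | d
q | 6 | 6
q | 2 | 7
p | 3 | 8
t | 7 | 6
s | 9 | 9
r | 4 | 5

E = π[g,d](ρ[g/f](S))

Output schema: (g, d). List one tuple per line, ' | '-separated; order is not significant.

Stepwise |·|:
  S → 6
  ρ[g/f](S) → 6
  π[g,d](ρ[g/f](S)) → 6

== RESULT ==
g | d
2 | 7
3 | 8
4 | 5
6 | 6
7 | 6
9 | 9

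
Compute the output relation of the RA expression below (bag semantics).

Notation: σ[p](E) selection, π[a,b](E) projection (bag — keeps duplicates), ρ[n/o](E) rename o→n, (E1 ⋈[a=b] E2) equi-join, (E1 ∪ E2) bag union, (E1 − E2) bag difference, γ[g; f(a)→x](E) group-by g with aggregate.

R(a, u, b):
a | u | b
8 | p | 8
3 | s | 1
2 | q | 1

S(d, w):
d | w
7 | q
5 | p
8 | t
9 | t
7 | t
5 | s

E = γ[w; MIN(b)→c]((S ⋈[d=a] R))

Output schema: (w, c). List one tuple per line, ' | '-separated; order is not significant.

Row counts bottom-up:
  S → 6
  R → 3
  (S ⋈[d=a] R) → 1
  γ[w; MIN(b)→c]((S ⋈[d=a] R)) → 1

== RESULT ==
w | c
t | 8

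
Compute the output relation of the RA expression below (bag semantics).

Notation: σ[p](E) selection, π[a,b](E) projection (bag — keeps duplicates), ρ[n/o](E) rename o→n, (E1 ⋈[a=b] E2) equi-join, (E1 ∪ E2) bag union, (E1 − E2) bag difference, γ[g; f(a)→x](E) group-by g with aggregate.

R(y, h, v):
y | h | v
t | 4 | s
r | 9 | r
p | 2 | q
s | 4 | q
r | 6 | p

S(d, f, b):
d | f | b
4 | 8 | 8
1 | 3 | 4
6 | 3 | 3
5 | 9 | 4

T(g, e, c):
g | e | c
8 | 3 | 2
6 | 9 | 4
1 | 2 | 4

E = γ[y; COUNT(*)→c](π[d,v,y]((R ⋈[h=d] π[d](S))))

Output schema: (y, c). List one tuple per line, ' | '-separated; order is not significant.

Stepwise |·|:
  R → 5
  S → 4
  π[d](S) → 4
  (R ⋈[h=d] π[d](S)) → 3
  π[d,v,y]((R ⋈[h=d] π[d](S))) → 3
  γ[y; COUNT(*)→c](π[d,v,y]((R ⋈[h=d] π[d](S)))) → 3

== RESULT ==
y | c
r | 1
s | 1
t | 1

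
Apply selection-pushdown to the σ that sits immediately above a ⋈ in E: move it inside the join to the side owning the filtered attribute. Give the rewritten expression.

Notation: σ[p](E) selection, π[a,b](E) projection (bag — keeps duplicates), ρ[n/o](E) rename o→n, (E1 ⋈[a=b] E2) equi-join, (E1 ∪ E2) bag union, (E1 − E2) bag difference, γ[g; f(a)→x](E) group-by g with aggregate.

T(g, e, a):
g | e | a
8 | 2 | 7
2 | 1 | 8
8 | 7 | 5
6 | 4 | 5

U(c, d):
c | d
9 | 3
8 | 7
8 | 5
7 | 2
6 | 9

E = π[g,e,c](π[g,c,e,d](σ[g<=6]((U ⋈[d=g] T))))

σ filters on g, owned by the right side.
E' = π[g,e,c](π[g,c,e,d]((U ⋈[d=g] σ[g<=6](T))))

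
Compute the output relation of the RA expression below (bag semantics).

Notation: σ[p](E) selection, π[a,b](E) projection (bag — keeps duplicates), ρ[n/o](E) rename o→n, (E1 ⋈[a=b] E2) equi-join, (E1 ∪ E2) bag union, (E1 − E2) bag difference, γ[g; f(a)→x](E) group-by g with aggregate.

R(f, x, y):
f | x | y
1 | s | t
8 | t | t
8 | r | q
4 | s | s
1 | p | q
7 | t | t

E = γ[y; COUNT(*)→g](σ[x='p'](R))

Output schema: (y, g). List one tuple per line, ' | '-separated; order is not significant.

Stepwise |·|:
  R → 6
  σ[x='p'](R) → 1
  γ[y; COUNT(*)→g](σ[x='p'](R)) → 1

== RESULT ==
y | g
q | 1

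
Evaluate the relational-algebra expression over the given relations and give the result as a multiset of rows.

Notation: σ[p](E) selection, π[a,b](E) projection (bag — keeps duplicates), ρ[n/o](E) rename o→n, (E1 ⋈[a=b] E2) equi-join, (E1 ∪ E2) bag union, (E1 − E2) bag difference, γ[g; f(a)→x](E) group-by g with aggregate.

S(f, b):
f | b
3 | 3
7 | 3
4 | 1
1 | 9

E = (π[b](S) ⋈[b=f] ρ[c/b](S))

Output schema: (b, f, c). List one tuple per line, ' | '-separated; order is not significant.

Stepwise |·|:
  S → 4
  π[b](S) → 4
  S → 4
  ρ[c/b](S) → 4
  (π[b](S) ⋈[b=f] ρ[c/b](S)) → 3

== RESULT ==
b | f | c
1 | 1 | 9
3 | 3 | 3
3 | 3 | 3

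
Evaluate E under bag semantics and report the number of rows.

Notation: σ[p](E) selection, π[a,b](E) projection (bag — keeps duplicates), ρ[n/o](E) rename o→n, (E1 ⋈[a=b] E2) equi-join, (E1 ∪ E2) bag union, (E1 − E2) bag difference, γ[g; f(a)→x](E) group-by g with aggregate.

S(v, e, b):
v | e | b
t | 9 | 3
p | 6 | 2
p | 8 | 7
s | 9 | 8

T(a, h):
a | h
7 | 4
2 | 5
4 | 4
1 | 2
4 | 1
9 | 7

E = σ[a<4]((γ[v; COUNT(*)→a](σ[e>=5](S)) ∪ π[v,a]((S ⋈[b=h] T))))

Stepwise |·|:
  S → 4
  σ[e>=5](S) → 4
  γ[v; COUNT(*)→a](σ[e>=5](S)) → 3
  S → 4
  T → 6
  (S ⋈[b=h] T) → 2
  π[v,a]((S ⋈[b=h] T)) → 2
  (γ[v; COUNT(*)→a](σ[e>=5](S)) ∪ π[v,a]((S ⋈[b=h] T))) → 5
  σ[a<4]((γ[v; COUNT(*)→a](σ[e>=5](S)) ∪ π[v,a]((S ⋈[b=h] T)))) → 4

|E| = 4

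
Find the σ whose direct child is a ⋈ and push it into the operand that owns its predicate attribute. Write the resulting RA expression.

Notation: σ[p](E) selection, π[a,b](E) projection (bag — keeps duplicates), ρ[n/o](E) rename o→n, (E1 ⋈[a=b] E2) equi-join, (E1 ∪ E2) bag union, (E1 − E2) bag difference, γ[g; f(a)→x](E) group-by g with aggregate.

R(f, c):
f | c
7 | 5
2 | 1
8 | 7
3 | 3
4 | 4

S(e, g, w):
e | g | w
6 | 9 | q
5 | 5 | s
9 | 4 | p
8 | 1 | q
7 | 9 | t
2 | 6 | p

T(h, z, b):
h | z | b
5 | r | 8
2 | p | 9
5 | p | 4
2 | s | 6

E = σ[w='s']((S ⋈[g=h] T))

σ filters on w, owned by the left side.
E' = (σ[w='s'](S) ⋈[g=h] T)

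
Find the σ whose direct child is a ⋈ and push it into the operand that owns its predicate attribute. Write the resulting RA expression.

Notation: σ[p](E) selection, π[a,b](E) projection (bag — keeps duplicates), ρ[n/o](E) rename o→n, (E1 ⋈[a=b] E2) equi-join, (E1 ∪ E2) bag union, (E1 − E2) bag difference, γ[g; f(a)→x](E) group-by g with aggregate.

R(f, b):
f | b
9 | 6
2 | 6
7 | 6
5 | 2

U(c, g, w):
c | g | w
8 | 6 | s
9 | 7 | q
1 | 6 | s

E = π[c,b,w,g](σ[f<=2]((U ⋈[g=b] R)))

σ filters on f, owned by the right side.
E' = π[c,b,w,g]((U ⋈[g=b] σ[f<=2](R)))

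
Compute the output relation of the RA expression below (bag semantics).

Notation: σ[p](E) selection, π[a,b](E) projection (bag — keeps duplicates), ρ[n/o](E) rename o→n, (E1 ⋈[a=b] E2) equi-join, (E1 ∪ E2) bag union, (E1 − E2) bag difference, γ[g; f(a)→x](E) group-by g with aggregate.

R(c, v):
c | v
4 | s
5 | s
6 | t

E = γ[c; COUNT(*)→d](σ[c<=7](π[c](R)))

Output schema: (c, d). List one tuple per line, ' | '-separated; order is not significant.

Per-node cardinality:
  R → 3
  π[c](R) → 3
  σ[c<=7](π[c](R)) → 3
  γ[c; COUNT(*)→d](σ[c<=7](π[c](R))) → 3

== RESULT ==
c | d
4 | 1
5 | 1
6 | 1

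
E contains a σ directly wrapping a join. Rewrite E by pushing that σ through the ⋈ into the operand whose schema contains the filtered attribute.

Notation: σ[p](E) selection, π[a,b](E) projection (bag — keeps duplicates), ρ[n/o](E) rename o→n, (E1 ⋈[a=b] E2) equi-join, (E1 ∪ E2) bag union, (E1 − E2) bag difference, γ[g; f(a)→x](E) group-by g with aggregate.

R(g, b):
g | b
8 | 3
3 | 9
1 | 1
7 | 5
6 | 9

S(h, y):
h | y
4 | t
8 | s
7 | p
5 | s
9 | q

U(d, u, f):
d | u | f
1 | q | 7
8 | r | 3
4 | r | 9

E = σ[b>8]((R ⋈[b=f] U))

σ filters on b, owned by the left side.
E' = (σ[b>8](R) ⋈[b=f] U)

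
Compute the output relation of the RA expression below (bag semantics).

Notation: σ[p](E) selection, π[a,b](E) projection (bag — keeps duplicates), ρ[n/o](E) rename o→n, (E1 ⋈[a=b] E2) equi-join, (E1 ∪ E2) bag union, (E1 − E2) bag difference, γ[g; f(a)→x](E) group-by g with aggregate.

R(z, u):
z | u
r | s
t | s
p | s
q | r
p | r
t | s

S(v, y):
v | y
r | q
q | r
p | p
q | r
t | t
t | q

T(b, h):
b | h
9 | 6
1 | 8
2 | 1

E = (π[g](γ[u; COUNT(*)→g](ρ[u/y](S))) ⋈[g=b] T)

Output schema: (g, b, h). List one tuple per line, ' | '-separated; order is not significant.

Row counts bottom-up:
  S → 6
  ρ[u/y](S) → 6
  γ[u; COUNT(*)→g](ρ[u/y](S)) → 4
  π[g](γ[u; COUNT(*)→g](ρ[u/y](S))) → 4
  T → 3
  (π[g](γ[u; COUNT(*)→g](ρ[u/y](S))) ⋈[g=b] T) → 4

== RESULT ==
g | b | h
1 | 1 | 8
1 | 1 | 8
2 | 2 | 1
2 | 2 | 1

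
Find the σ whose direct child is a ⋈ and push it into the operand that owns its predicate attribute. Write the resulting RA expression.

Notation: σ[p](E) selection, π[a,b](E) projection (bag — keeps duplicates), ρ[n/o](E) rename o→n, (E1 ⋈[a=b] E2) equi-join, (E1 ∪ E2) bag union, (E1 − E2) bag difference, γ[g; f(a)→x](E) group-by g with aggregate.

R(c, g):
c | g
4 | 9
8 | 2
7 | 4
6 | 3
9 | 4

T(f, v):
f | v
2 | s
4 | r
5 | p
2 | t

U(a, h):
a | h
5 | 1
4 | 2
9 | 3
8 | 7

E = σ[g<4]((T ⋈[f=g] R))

σ filters on g, owned by the right side.
E' = (T ⋈[f=g] σ[g<4](R))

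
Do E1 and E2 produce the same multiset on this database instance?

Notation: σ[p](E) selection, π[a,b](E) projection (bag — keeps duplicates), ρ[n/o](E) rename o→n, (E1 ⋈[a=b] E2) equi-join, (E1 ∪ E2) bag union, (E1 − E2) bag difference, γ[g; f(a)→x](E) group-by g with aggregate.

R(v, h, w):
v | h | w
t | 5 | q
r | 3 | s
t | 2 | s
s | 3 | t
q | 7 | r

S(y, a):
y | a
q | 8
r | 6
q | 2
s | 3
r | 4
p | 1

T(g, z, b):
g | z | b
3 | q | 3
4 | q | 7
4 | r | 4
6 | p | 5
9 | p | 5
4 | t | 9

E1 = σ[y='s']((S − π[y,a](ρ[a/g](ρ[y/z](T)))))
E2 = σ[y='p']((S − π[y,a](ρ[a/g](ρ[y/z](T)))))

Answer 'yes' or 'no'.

E1 row counts bottom-up:
  S → 6
  T → 6
  ρ[y/z](T) → 6
  ρ[a/g](ρ[y/z](T)) → 6
  π[y,a](ρ[a/g](ρ[y/z](T))) → 6
  (S − π[y,a](ρ[a/g](ρ[y/z](T)))) → 5
  σ[y='s']((S − π[y,a](ρ[a/g](ρ[y/z](T))))) → 1
E2 row counts bottom-up:
  S → 6
  T → 6
  ρ[y/z](T) → 6
  ρ[a/g](ρ[y/z](T)) → 6
  π[y,a](ρ[a/g](ρ[y/z](T))) → 6
  (S − π[y,a](ρ[a/g](ρ[y/z](T)))) → 5
  σ[y='p']((S − π[y,a](ρ[a/g](ρ[y/z](T))))) → 1

E1 result:
y | a
s | 3
E2 result:
y | a
p | 1
Witness: ('p', 1) appears 0× in E1 but 1× in E2.

no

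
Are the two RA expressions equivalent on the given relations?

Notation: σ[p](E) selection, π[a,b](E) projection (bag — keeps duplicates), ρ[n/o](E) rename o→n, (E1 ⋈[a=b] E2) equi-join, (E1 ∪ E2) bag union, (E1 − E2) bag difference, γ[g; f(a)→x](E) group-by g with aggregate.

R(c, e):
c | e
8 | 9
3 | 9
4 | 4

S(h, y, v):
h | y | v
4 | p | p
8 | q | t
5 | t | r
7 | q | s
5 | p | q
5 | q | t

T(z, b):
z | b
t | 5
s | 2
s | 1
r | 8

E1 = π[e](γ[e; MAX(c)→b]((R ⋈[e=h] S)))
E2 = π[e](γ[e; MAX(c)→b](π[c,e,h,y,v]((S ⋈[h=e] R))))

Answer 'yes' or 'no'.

E1 per-node cardinality:
  R → 3
  S → 6
  (R ⋈[e=h] S) → 1
  γ[e; MAX(c)→b]((R ⋈[e=h] S)) → 1
  π[e](γ[e; MAX(c)→b]((R ⋈[e=h] S))) → 1
E2 per-node cardinality:
  S → 6
  R → 3
  (S ⋈[h=e] R) → 1
  π[c,e,h,y,v]((S ⋈[h=e] R)) → 1
  γ[e; MAX(c)→b](π[c,e,h,y,v]((S ⋈[h=e] R))) → 1
  π[e](γ[e; MAX(c)→b](π[c,e,h,y,v]((S ⋈[h=e] R)))) → 1

E1 and E2 produce the same multiset:
e
4

yes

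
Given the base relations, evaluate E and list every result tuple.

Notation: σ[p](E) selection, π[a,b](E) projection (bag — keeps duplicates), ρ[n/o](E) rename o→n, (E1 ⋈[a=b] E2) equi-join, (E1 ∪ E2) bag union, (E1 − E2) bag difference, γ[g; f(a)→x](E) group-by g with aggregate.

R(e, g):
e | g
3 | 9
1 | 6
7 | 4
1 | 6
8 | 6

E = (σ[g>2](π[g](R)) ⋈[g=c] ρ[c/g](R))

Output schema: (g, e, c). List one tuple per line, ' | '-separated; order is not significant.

Stepwise |·|:
  R → 5
  π[g](R) → 5
  σ[g>2](π[g](R)) → 5
  R → 5
  ρ[c/g](R) → 5
  (σ[g>2](π[g](R)) ⋈[g=c] ρ[c/g](R)) → 11

== RESULT ==
g | e | c
4 | 7 | 4
6 | 1 | 6
6 | 1 | 6
6 | 1 | 6
6 | 1 | 6
6 | 1 | 6
6 | 1 | 6
6 | 8 | 6
6 | 8 | 6
6 | 8 | 6
9 | 3 | 9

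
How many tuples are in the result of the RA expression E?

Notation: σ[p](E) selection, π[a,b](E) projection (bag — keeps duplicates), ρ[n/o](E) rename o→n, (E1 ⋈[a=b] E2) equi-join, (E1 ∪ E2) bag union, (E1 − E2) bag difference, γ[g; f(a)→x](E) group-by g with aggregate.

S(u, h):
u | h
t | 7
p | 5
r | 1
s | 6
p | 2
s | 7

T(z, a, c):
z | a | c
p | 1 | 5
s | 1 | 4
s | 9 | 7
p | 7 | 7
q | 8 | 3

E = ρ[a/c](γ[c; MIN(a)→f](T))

Stepwise |·|:
  T → 5
  γ[c; MIN(a)→f](T) → 4
  ρ[a/c](γ[c; MIN(a)→f](T)) → 4

|E| = 4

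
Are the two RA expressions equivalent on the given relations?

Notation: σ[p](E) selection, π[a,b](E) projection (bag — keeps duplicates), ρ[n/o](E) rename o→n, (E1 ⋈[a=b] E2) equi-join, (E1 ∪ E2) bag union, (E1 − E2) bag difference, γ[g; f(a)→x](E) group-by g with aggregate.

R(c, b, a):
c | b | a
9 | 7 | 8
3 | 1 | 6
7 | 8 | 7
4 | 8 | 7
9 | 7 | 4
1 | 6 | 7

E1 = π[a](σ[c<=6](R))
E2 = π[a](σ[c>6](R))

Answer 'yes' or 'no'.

E1 subexpression sizes:
  R → 6
  σ[c<=6](R) → 3
  π[a](σ[c<=6](R)) → 3
E2 subexpression sizes:
  R → 6
  σ[c>6](R) → 3
  π[a](σ[c>6](R)) → 3

E1 result:
a
6
7
7
E2 result:
a
4
7
8
Witness: (6,) appears 1× in E1 but 0× in E2.

no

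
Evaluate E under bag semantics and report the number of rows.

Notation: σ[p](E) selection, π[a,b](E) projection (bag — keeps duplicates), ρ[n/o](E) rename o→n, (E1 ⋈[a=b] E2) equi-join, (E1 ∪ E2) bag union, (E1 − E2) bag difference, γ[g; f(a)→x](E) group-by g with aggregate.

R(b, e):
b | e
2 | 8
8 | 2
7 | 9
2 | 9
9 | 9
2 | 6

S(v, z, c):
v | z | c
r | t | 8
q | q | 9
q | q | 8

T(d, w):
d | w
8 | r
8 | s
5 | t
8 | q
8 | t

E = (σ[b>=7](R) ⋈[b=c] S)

Row counts bottom-up:
  R → 6
  σ[b>=7](R) → 3
  S → 3
  (σ[b>=7](R) ⋈[b=c] S) → 3

|E| = 3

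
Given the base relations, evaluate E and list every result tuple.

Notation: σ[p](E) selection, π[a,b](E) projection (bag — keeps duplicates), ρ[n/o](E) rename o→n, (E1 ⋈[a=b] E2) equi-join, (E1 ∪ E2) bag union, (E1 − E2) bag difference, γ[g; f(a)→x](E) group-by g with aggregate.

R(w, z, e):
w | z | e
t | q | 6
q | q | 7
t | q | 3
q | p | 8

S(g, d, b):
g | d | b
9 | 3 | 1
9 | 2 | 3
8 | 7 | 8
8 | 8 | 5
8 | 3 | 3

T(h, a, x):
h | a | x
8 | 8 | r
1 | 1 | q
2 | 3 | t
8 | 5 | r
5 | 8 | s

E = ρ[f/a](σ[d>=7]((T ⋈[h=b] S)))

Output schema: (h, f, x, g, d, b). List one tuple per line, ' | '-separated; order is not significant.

Stepwise |·|:
  T → 5
  S → 5
  (T ⋈[h=b] S) → 4
  σ[d>=7]((T ⋈[h=b] S)) → 3
  ρ[f/a](σ[d>=7]((T ⋈[h=b] S))) → 3

== RESULT ==
h | f | x | g | d | b
5 | 8 | s | 8 | 8 | 5
8 | 5 | r | 8 | 7 | 8
8 | 8 | r | 8 | 7 | 8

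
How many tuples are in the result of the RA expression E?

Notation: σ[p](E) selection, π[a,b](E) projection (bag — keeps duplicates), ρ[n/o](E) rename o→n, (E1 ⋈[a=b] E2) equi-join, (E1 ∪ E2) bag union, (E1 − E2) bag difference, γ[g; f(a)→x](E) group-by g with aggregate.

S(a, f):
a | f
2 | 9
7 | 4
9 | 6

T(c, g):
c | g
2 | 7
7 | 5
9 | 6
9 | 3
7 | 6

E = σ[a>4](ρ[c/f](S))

Subexpression sizes:
  S → 3
  ρ[c/f](S) → 3
  σ[a>4](ρ[c/f](S)) → 2

|E| = 2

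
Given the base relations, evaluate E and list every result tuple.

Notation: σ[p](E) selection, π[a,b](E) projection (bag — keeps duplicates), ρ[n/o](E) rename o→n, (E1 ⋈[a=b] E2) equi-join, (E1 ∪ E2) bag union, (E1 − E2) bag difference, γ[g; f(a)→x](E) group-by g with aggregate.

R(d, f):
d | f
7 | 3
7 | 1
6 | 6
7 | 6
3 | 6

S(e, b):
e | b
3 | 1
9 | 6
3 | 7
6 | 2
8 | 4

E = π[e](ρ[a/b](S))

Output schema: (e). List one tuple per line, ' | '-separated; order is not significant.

Stepwise |·|:
  S → 5
  ρ[a/b](S) → 5
  π[e](ρ[a/b](S)) → 5

== RESULT ==
e
3
3
6
8
9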